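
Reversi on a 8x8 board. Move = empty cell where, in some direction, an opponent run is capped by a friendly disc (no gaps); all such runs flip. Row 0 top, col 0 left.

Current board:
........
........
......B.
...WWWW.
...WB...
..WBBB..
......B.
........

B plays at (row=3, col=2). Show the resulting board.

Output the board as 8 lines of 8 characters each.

Place B at (3,2); scan 8 dirs for brackets.
Dir NW: first cell '.' (not opp) -> no flip
Dir N: first cell '.' (not opp) -> no flip
Dir NE: first cell '.' (not opp) -> no flip
Dir W: first cell '.' (not opp) -> no flip
Dir E: opp run (3,3) (3,4) (3,5) (3,6), next='.' -> no flip
Dir SW: first cell '.' (not opp) -> no flip
Dir S: first cell '.' (not opp) -> no flip
Dir SE: opp run (4,3) capped by B -> flip
All flips: (4,3)

Answer: ........
........
......B.
..BWWWW.
...BB...
..WBBB..
......B.
........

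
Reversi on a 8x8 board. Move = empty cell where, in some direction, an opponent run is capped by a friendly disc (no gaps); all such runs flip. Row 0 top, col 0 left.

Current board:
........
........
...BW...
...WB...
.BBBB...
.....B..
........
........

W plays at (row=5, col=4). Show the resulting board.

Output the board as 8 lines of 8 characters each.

Answer: ........
........
...BW...
...WW...
.BBBW...
....WB..
........
........

Derivation:
Place W at (5,4); scan 8 dirs for brackets.
Dir NW: opp run (4,3), next='.' -> no flip
Dir N: opp run (4,4) (3,4) capped by W -> flip
Dir NE: first cell '.' (not opp) -> no flip
Dir W: first cell '.' (not opp) -> no flip
Dir E: opp run (5,5), next='.' -> no flip
Dir SW: first cell '.' (not opp) -> no flip
Dir S: first cell '.' (not opp) -> no flip
Dir SE: first cell '.' (not opp) -> no flip
All flips: (3,4) (4,4)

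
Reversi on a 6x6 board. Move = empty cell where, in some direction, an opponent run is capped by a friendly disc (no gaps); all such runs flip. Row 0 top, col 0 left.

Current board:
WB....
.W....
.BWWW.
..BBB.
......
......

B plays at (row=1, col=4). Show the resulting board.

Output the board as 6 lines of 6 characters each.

Place B at (1,4); scan 8 dirs for brackets.
Dir NW: first cell '.' (not opp) -> no flip
Dir N: first cell '.' (not opp) -> no flip
Dir NE: first cell '.' (not opp) -> no flip
Dir W: first cell '.' (not opp) -> no flip
Dir E: first cell '.' (not opp) -> no flip
Dir SW: opp run (2,3) capped by B -> flip
Dir S: opp run (2,4) capped by B -> flip
Dir SE: first cell '.' (not opp) -> no flip
All flips: (2,3) (2,4)

Answer: WB....
.W..B.
.BWBB.
..BBB.
......
......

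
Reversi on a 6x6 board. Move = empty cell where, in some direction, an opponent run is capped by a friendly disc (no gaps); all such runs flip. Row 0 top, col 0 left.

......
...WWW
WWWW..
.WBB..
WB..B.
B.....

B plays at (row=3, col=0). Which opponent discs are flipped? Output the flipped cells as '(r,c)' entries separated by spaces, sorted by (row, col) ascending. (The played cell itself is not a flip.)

Dir NW: edge -> no flip
Dir N: opp run (2,0), next='.' -> no flip
Dir NE: opp run (2,1), next='.' -> no flip
Dir W: edge -> no flip
Dir E: opp run (3,1) capped by B -> flip
Dir SW: edge -> no flip
Dir S: opp run (4,0) capped by B -> flip
Dir SE: first cell 'B' (not opp) -> no flip

Answer: (3,1) (4,0)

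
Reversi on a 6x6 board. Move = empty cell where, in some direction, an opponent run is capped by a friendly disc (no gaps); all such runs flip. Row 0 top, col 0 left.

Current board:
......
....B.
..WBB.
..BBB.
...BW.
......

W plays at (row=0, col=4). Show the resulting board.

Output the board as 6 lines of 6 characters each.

Place W at (0,4); scan 8 dirs for brackets.
Dir NW: edge -> no flip
Dir N: edge -> no flip
Dir NE: edge -> no flip
Dir W: first cell '.' (not opp) -> no flip
Dir E: first cell '.' (not opp) -> no flip
Dir SW: first cell '.' (not opp) -> no flip
Dir S: opp run (1,4) (2,4) (3,4) capped by W -> flip
Dir SE: first cell '.' (not opp) -> no flip
All flips: (1,4) (2,4) (3,4)

Answer: ....W.
....W.
..WBW.
..BBW.
...BW.
......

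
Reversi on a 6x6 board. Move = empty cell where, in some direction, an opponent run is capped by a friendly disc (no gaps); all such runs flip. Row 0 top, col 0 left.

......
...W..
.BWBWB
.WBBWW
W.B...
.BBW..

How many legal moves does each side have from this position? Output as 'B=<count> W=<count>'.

Answer: B=10 W=7

Derivation:
-- B to move --
(0,2): no bracket -> illegal
(0,3): flips 1 -> legal
(0,4): no bracket -> illegal
(1,1): flips 1 -> legal
(1,2): flips 1 -> legal
(1,4): no bracket -> illegal
(1,5): flips 1 -> legal
(2,0): flips 1 -> legal
(3,0): flips 1 -> legal
(4,1): flips 1 -> legal
(4,3): flips 1 -> legal
(4,4): no bracket -> illegal
(4,5): flips 2 -> legal
(5,0): no bracket -> illegal
(5,4): flips 1 -> legal
B mobility = 10
-- W to move --
(1,0): no bracket -> illegal
(1,1): flips 1 -> legal
(1,2): flips 1 -> legal
(1,4): no bracket -> illegal
(1,5): flips 1 -> legal
(2,0): flips 1 -> legal
(3,0): no bracket -> illegal
(4,1): no bracket -> illegal
(4,3): flips 2 -> legal
(4,4): flips 1 -> legal
(5,0): flips 2 -> legal
W mobility = 7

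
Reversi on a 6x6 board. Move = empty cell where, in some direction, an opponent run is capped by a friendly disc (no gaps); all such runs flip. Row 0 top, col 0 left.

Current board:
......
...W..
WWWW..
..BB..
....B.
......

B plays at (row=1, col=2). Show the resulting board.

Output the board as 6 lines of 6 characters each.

Place B at (1,2); scan 8 dirs for brackets.
Dir NW: first cell '.' (not opp) -> no flip
Dir N: first cell '.' (not opp) -> no flip
Dir NE: first cell '.' (not opp) -> no flip
Dir W: first cell '.' (not opp) -> no flip
Dir E: opp run (1,3), next='.' -> no flip
Dir SW: opp run (2,1), next='.' -> no flip
Dir S: opp run (2,2) capped by B -> flip
Dir SE: opp run (2,3), next='.' -> no flip
All flips: (2,2)

Answer: ......
..BW..
WWBW..
..BB..
....B.
......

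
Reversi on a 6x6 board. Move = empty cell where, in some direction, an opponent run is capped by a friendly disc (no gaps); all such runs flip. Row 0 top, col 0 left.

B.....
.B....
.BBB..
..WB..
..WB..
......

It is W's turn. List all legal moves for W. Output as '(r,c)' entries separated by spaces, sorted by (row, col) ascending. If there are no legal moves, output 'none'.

(0,1): no bracket -> illegal
(0,2): no bracket -> illegal
(1,0): flips 1 -> legal
(1,2): flips 1 -> legal
(1,3): no bracket -> illegal
(1,4): flips 1 -> legal
(2,0): no bracket -> illegal
(2,4): flips 1 -> legal
(3,0): no bracket -> illegal
(3,1): no bracket -> illegal
(3,4): flips 1 -> legal
(4,4): flips 1 -> legal
(5,2): no bracket -> illegal
(5,3): no bracket -> illegal
(5,4): flips 1 -> legal

Answer: (1,0) (1,2) (1,4) (2,4) (3,4) (4,4) (5,4)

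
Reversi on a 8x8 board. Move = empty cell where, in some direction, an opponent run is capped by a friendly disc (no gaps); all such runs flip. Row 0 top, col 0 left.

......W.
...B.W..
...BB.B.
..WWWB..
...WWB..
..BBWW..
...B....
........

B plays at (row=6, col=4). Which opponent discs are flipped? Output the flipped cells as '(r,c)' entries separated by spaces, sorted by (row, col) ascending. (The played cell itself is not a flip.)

Answer: (3,4) (4,4) (5,4)

Derivation:
Dir NW: first cell 'B' (not opp) -> no flip
Dir N: opp run (5,4) (4,4) (3,4) capped by B -> flip
Dir NE: opp run (5,5), next='.' -> no flip
Dir W: first cell 'B' (not opp) -> no flip
Dir E: first cell '.' (not opp) -> no flip
Dir SW: first cell '.' (not opp) -> no flip
Dir S: first cell '.' (not opp) -> no flip
Dir SE: first cell '.' (not opp) -> no flip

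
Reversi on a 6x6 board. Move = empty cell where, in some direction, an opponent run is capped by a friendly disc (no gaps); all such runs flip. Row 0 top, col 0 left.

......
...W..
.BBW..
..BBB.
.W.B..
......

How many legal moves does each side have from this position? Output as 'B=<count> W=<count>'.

-- B to move --
(0,2): no bracket -> illegal
(0,3): flips 2 -> legal
(0,4): flips 1 -> legal
(1,2): flips 1 -> legal
(1,4): flips 1 -> legal
(2,4): flips 1 -> legal
(3,0): no bracket -> illegal
(3,1): no bracket -> illegal
(4,0): no bracket -> illegal
(4,2): no bracket -> illegal
(5,0): flips 1 -> legal
(5,1): no bracket -> illegal
(5,2): no bracket -> illegal
B mobility = 6
-- W to move --
(1,0): no bracket -> illegal
(1,1): no bracket -> illegal
(1,2): no bracket -> illegal
(2,0): flips 2 -> legal
(2,4): no bracket -> illegal
(2,5): no bracket -> illegal
(3,0): no bracket -> illegal
(3,1): flips 1 -> legal
(3,5): no bracket -> illegal
(4,2): no bracket -> illegal
(4,4): no bracket -> illegal
(4,5): flips 1 -> legal
(5,2): no bracket -> illegal
(5,3): flips 2 -> legal
(5,4): no bracket -> illegal
W mobility = 4

Answer: B=6 W=4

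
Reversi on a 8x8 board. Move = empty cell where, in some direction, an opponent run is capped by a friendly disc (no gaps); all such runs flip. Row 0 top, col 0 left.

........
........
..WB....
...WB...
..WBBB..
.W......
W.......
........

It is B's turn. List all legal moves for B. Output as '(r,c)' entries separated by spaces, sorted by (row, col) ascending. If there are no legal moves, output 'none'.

(1,1): flips 2 -> legal
(1,2): no bracket -> illegal
(1,3): no bracket -> illegal
(2,1): flips 1 -> legal
(2,4): no bracket -> illegal
(3,1): no bracket -> illegal
(3,2): flips 1 -> legal
(4,0): no bracket -> illegal
(4,1): flips 1 -> legal
(5,0): no bracket -> illegal
(5,2): no bracket -> illegal
(5,3): no bracket -> illegal
(6,1): no bracket -> illegal
(6,2): no bracket -> illegal
(7,0): no bracket -> illegal
(7,1): no bracket -> illegal

Answer: (1,1) (2,1) (3,2) (4,1)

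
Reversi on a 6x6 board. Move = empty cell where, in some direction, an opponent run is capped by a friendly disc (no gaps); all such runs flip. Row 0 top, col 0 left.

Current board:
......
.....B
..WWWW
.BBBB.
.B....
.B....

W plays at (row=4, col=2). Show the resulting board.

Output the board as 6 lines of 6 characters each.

Place W at (4,2); scan 8 dirs for brackets.
Dir NW: opp run (3,1), next='.' -> no flip
Dir N: opp run (3,2) capped by W -> flip
Dir NE: opp run (3,3) capped by W -> flip
Dir W: opp run (4,1), next='.' -> no flip
Dir E: first cell '.' (not opp) -> no flip
Dir SW: opp run (5,1), next=edge -> no flip
Dir S: first cell '.' (not opp) -> no flip
Dir SE: first cell '.' (not opp) -> no flip
All flips: (3,2) (3,3)

Answer: ......
.....B
..WWWW
.BWWB.
.BW...
.B....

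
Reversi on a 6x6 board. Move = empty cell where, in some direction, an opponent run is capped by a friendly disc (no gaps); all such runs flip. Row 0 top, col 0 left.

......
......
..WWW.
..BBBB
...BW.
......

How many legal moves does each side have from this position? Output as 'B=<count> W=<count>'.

-- B to move --
(1,1): flips 1 -> legal
(1,2): flips 2 -> legal
(1,3): flips 2 -> legal
(1,4): flips 2 -> legal
(1,5): flips 1 -> legal
(2,1): no bracket -> illegal
(2,5): no bracket -> illegal
(3,1): no bracket -> illegal
(4,5): flips 1 -> legal
(5,3): flips 1 -> legal
(5,4): flips 1 -> legal
(5,5): flips 1 -> legal
B mobility = 9
-- W to move --
(2,1): no bracket -> illegal
(2,5): no bracket -> illegal
(3,1): no bracket -> illegal
(4,1): flips 1 -> legal
(4,2): flips 3 -> legal
(4,5): flips 1 -> legal
(5,2): no bracket -> illegal
(5,3): flips 2 -> legal
(5,4): no bracket -> illegal
W mobility = 4

Answer: B=9 W=4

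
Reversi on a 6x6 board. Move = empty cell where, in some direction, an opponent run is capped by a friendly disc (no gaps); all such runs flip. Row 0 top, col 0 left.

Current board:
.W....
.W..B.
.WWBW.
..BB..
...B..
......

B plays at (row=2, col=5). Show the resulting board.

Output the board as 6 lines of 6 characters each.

Answer: .W....
.W..B.
.WWBBB
..BB..
...B..
......

Derivation:
Place B at (2,5); scan 8 dirs for brackets.
Dir NW: first cell 'B' (not opp) -> no flip
Dir N: first cell '.' (not opp) -> no flip
Dir NE: edge -> no flip
Dir W: opp run (2,4) capped by B -> flip
Dir E: edge -> no flip
Dir SW: first cell '.' (not opp) -> no flip
Dir S: first cell '.' (not opp) -> no flip
Dir SE: edge -> no flip
All flips: (2,4)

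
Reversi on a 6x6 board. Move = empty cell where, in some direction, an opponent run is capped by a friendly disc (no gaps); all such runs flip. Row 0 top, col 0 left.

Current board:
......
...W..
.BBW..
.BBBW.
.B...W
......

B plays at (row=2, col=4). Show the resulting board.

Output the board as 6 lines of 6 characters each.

Answer: ......
...W..
.BBBB.
.BBBW.
.B...W
......

Derivation:
Place B at (2,4); scan 8 dirs for brackets.
Dir NW: opp run (1,3), next='.' -> no flip
Dir N: first cell '.' (not opp) -> no flip
Dir NE: first cell '.' (not opp) -> no flip
Dir W: opp run (2,3) capped by B -> flip
Dir E: first cell '.' (not opp) -> no flip
Dir SW: first cell 'B' (not opp) -> no flip
Dir S: opp run (3,4), next='.' -> no flip
Dir SE: first cell '.' (not opp) -> no flip
All flips: (2,3)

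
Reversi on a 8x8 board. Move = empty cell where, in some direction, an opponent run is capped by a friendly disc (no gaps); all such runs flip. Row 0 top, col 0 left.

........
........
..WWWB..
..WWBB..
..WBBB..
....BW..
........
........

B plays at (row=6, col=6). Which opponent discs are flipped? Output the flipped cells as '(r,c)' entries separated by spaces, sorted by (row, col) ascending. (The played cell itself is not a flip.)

Dir NW: opp run (5,5) capped by B -> flip
Dir N: first cell '.' (not opp) -> no flip
Dir NE: first cell '.' (not opp) -> no flip
Dir W: first cell '.' (not opp) -> no flip
Dir E: first cell '.' (not opp) -> no flip
Dir SW: first cell '.' (not opp) -> no flip
Dir S: first cell '.' (not opp) -> no flip
Dir SE: first cell '.' (not opp) -> no flip

Answer: (5,5)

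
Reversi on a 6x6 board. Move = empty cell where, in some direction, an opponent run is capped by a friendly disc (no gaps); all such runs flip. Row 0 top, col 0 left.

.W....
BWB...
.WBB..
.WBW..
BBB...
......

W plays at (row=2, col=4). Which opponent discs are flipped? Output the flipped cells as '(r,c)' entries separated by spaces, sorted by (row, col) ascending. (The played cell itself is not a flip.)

Dir NW: first cell '.' (not opp) -> no flip
Dir N: first cell '.' (not opp) -> no flip
Dir NE: first cell '.' (not opp) -> no flip
Dir W: opp run (2,3) (2,2) capped by W -> flip
Dir E: first cell '.' (not opp) -> no flip
Dir SW: first cell 'W' (not opp) -> no flip
Dir S: first cell '.' (not opp) -> no flip
Dir SE: first cell '.' (not opp) -> no flip

Answer: (2,2) (2,3)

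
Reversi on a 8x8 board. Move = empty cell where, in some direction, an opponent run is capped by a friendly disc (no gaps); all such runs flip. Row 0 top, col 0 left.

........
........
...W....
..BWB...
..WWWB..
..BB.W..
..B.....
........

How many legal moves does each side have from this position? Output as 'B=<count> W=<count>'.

Answer: B=8 W=14

Derivation:
-- B to move --
(1,2): flips 1 -> legal
(1,3): flips 3 -> legal
(1,4): flips 1 -> legal
(2,2): no bracket -> illegal
(2,4): no bracket -> illegal
(3,1): flips 1 -> legal
(3,5): flips 1 -> legal
(4,1): flips 3 -> legal
(4,6): no bracket -> illegal
(5,1): no bracket -> illegal
(5,4): flips 2 -> legal
(5,6): no bracket -> illegal
(6,4): no bracket -> illegal
(6,5): flips 1 -> legal
(6,6): no bracket -> illegal
B mobility = 8
-- W to move --
(2,1): flips 1 -> legal
(2,2): flips 1 -> legal
(2,4): flips 1 -> legal
(2,5): flips 1 -> legal
(3,1): flips 1 -> legal
(3,5): flips 2 -> legal
(3,6): no bracket -> illegal
(4,1): flips 1 -> legal
(4,6): flips 1 -> legal
(5,1): no bracket -> illegal
(5,4): no bracket -> illegal
(5,6): flips 2 -> legal
(6,1): flips 1 -> legal
(6,3): flips 1 -> legal
(6,4): flips 1 -> legal
(7,1): flips 2 -> legal
(7,2): flips 2 -> legal
(7,3): no bracket -> illegal
W mobility = 14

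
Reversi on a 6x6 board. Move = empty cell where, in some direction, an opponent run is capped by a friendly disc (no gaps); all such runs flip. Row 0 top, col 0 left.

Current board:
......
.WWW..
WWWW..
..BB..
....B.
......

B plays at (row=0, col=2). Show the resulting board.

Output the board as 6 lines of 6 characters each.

Place B at (0,2); scan 8 dirs for brackets.
Dir NW: edge -> no flip
Dir N: edge -> no flip
Dir NE: edge -> no flip
Dir W: first cell '.' (not opp) -> no flip
Dir E: first cell '.' (not opp) -> no flip
Dir SW: opp run (1,1) (2,0), next=edge -> no flip
Dir S: opp run (1,2) (2,2) capped by B -> flip
Dir SE: opp run (1,3), next='.' -> no flip
All flips: (1,2) (2,2)

Answer: ..B...
.WBW..
WWBW..
..BB..
....B.
......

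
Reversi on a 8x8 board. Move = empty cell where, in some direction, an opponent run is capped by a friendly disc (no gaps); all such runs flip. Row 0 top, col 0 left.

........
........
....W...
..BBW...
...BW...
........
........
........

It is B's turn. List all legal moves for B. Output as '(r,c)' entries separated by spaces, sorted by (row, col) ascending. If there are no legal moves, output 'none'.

(1,3): no bracket -> illegal
(1,4): no bracket -> illegal
(1,5): flips 1 -> legal
(2,3): no bracket -> illegal
(2,5): flips 1 -> legal
(3,5): flips 1 -> legal
(4,5): flips 1 -> legal
(5,3): no bracket -> illegal
(5,4): no bracket -> illegal
(5,5): flips 1 -> legal

Answer: (1,5) (2,5) (3,5) (4,5) (5,5)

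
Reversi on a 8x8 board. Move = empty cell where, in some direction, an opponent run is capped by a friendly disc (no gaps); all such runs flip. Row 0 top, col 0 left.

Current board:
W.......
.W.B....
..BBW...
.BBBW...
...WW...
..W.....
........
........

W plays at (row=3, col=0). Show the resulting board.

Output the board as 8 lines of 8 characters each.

Answer: W.......
.W.B....
..BBW...
WWWWW...
...WW...
..W.....
........
........

Derivation:
Place W at (3,0); scan 8 dirs for brackets.
Dir NW: edge -> no flip
Dir N: first cell '.' (not opp) -> no flip
Dir NE: first cell '.' (not opp) -> no flip
Dir W: edge -> no flip
Dir E: opp run (3,1) (3,2) (3,3) capped by W -> flip
Dir SW: edge -> no flip
Dir S: first cell '.' (not opp) -> no flip
Dir SE: first cell '.' (not opp) -> no flip
All flips: (3,1) (3,2) (3,3)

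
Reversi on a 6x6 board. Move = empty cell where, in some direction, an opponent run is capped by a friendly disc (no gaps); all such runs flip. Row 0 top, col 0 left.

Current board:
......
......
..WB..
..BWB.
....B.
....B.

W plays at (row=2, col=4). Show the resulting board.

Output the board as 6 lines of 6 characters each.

Place W at (2,4); scan 8 dirs for brackets.
Dir NW: first cell '.' (not opp) -> no flip
Dir N: first cell '.' (not opp) -> no flip
Dir NE: first cell '.' (not opp) -> no flip
Dir W: opp run (2,3) capped by W -> flip
Dir E: first cell '.' (not opp) -> no flip
Dir SW: first cell 'W' (not opp) -> no flip
Dir S: opp run (3,4) (4,4) (5,4), next=edge -> no flip
Dir SE: first cell '.' (not opp) -> no flip
All flips: (2,3)

Answer: ......
......
..WWW.
..BWB.
....B.
....B.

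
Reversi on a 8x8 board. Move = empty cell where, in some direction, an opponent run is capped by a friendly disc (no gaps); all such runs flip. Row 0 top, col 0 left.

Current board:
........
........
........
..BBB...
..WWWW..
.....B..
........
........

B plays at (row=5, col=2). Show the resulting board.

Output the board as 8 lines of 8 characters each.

Answer: ........
........
........
..BBB...
..BBWW..
..B..B..
........
........

Derivation:
Place B at (5,2); scan 8 dirs for brackets.
Dir NW: first cell '.' (not opp) -> no flip
Dir N: opp run (4,2) capped by B -> flip
Dir NE: opp run (4,3) capped by B -> flip
Dir W: first cell '.' (not opp) -> no flip
Dir E: first cell '.' (not opp) -> no flip
Dir SW: first cell '.' (not opp) -> no flip
Dir S: first cell '.' (not opp) -> no flip
Dir SE: first cell '.' (not opp) -> no flip
All flips: (4,2) (4,3)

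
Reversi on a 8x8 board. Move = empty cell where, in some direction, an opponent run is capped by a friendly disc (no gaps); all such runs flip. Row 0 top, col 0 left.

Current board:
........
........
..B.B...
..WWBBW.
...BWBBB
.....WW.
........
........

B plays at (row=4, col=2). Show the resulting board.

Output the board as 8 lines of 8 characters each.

Place B at (4,2); scan 8 dirs for brackets.
Dir NW: first cell '.' (not opp) -> no flip
Dir N: opp run (3,2) capped by B -> flip
Dir NE: opp run (3,3) capped by B -> flip
Dir W: first cell '.' (not opp) -> no flip
Dir E: first cell 'B' (not opp) -> no flip
Dir SW: first cell '.' (not opp) -> no flip
Dir S: first cell '.' (not opp) -> no flip
Dir SE: first cell '.' (not opp) -> no flip
All flips: (3,2) (3,3)

Answer: ........
........
..B.B...
..BBBBW.
..BBWBBB
.....WW.
........
........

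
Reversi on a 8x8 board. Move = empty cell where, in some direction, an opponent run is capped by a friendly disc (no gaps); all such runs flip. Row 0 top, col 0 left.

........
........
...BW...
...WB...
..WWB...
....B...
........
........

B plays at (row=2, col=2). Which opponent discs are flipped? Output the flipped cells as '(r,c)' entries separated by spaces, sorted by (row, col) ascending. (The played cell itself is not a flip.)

Answer: (3,3)

Derivation:
Dir NW: first cell '.' (not opp) -> no flip
Dir N: first cell '.' (not opp) -> no flip
Dir NE: first cell '.' (not opp) -> no flip
Dir W: first cell '.' (not opp) -> no flip
Dir E: first cell 'B' (not opp) -> no flip
Dir SW: first cell '.' (not opp) -> no flip
Dir S: first cell '.' (not opp) -> no flip
Dir SE: opp run (3,3) capped by B -> flip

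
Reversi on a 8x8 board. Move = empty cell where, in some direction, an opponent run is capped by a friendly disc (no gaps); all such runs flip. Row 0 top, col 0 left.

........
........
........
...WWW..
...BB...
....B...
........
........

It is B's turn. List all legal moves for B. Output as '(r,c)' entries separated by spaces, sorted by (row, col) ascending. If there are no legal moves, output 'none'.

(2,2): flips 1 -> legal
(2,3): flips 1 -> legal
(2,4): flips 1 -> legal
(2,5): flips 1 -> legal
(2,6): flips 1 -> legal
(3,2): no bracket -> illegal
(3,6): no bracket -> illegal
(4,2): no bracket -> illegal
(4,5): no bracket -> illegal
(4,6): no bracket -> illegal

Answer: (2,2) (2,3) (2,4) (2,5) (2,6)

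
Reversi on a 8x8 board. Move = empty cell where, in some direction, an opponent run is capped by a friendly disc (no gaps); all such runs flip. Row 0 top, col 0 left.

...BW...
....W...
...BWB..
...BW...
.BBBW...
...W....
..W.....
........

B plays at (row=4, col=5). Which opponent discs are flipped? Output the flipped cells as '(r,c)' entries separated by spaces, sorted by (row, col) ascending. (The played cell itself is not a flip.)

Answer: (3,4) (4,4)

Derivation:
Dir NW: opp run (3,4) capped by B -> flip
Dir N: first cell '.' (not opp) -> no flip
Dir NE: first cell '.' (not opp) -> no flip
Dir W: opp run (4,4) capped by B -> flip
Dir E: first cell '.' (not opp) -> no flip
Dir SW: first cell '.' (not opp) -> no flip
Dir S: first cell '.' (not opp) -> no flip
Dir SE: first cell '.' (not opp) -> no flip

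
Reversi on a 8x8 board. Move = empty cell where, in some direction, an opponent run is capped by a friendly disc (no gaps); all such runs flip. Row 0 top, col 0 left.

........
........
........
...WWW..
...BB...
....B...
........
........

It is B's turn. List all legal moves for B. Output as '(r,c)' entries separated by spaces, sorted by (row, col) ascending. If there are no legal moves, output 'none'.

Answer: (2,2) (2,3) (2,4) (2,5) (2,6)

Derivation:
(2,2): flips 1 -> legal
(2,3): flips 1 -> legal
(2,4): flips 1 -> legal
(2,5): flips 1 -> legal
(2,6): flips 1 -> legal
(3,2): no bracket -> illegal
(3,6): no bracket -> illegal
(4,2): no bracket -> illegal
(4,5): no bracket -> illegal
(4,6): no bracket -> illegal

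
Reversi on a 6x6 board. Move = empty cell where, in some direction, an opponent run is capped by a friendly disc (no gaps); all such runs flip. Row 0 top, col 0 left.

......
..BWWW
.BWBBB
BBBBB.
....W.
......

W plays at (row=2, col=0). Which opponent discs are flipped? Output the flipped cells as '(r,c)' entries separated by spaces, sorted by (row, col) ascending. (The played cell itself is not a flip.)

Dir NW: edge -> no flip
Dir N: first cell '.' (not opp) -> no flip
Dir NE: first cell '.' (not opp) -> no flip
Dir W: edge -> no flip
Dir E: opp run (2,1) capped by W -> flip
Dir SW: edge -> no flip
Dir S: opp run (3,0), next='.' -> no flip
Dir SE: opp run (3,1), next='.' -> no flip

Answer: (2,1)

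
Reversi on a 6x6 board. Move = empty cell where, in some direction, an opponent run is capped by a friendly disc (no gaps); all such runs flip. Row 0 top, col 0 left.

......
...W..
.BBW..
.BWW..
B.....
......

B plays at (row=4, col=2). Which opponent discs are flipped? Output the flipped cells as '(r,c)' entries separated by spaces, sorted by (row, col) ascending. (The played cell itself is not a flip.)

Dir NW: first cell 'B' (not opp) -> no flip
Dir N: opp run (3,2) capped by B -> flip
Dir NE: opp run (3,3), next='.' -> no flip
Dir W: first cell '.' (not opp) -> no flip
Dir E: first cell '.' (not opp) -> no flip
Dir SW: first cell '.' (not opp) -> no flip
Dir S: first cell '.' (not opp) -> no flip
Dir SE: first cell '.' (not opp) -> no flip

Answer: (3,2)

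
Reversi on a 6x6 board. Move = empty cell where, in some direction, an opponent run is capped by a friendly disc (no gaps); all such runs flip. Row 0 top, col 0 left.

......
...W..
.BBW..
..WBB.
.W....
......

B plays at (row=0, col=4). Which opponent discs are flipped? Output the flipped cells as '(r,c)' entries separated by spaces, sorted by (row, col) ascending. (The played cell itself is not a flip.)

Dir NW: edge -> no flip
Dir N: edge -> no flip
Dir NE: edge -> no flip
Dir W: first cell '.' (not opp) -> no flip
Dir E: first cell '.' (not opp) -> no flip
Dir SW: opp run (1,3) capped by B -> flip
Dir S: first cell '.' (not opp) -> no flip
Dir SE: first cell '.' (not opp) -> no flip

Answer: (1,3)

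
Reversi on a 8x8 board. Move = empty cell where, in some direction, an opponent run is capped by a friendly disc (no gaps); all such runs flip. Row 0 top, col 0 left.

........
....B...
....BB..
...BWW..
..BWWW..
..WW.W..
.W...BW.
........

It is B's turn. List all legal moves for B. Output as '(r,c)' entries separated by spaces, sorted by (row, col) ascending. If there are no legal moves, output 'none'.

(2,3): no bracket -> illegal
(2,6): no bracket -> illegal
(3,2): no bracket -> illegal
(3,6): flips 2 -> legal
(4,1): no bracket -> illegal
(4,6): flips 4 -> legal
(5,0): no bracket -> illegal
(5,1): no bracket -> illegal
(5,4): flips 2 -> legal
(5,6): no bracket -> illegal
(5,7): no bracket -> illegal
(6,0): no bracket -> illegal
(6,2): flips 1 -> legal
(6,3): flips 2 -> legal
(6,4): flips 1 -> legal
(6,7): flips 1 -> legal
(7,0): flips 4 -> legal
(7,1): no bracket -> illegal
(7,2): no bracket -> illegal
(7,5): no bracket -> illegal
(7,6): no bracket -> illegal
(7,7): flips 3 -> legal

Answer: (3,6) (4,6) (5,4) (6,2) (6,3) (6,4) (6,7) (7,0) (7,7)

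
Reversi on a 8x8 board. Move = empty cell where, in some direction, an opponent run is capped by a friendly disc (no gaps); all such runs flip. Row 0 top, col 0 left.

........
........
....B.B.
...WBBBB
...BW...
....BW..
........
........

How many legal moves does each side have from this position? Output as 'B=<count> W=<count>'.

Answer: B=6 W=6

Derivation:
-- B to move --
(2,2): no bracket -> illegal
(2,3): flips 1 -> legal
(3,2): flips 1 -> legal
(4,2): flips 1 -> legal
(4,5): flips 1 -> legal
(4,6): no bracket -> illegal
(5,3): flips 1 -> legal
(5,6): flips 1 -> legal
(6,4): no bracket -> illegal
(6,5): no bracket -> illegal
(6,6): no bracket -> illegal
B mobility = 6
-- W to move --
(1,3): no bracket -> illegal
(1,4): flips 2 -> legal
(1,5): flips 1 -> legal
(1,6): no bracket -> illegal
(1,7): flips 2 -> legal
(2,3): no bracket -> illegal
(2,5): no bracket -> illegal
(2,7): no bracket -> illegal
(3,2): no bracket -> illegal
(4,2): flips 1 -> legal
(4,5): no bracket -> illegal
(4,6): no bracket -> illegal
(4,7): no bracket -> illegal
(5,2): no bracket -> illegal
(5,3): flips 2 -> legal
(6,3): no bracket -> illegal
(6,4): flips 1 -> legal
(6,5): no bracket -> illegal
W mobility = 6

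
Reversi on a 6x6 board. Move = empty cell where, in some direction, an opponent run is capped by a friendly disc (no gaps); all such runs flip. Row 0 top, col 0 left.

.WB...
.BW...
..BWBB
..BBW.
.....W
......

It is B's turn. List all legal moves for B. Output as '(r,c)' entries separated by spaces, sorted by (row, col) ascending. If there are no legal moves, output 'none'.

Answer: (0,0) (1,3) (1,4) (3,5) (4,3) (4,4)

Derivation:
(0,0): flips 1 -> legal
(0,3): no bracket -> illegal
(1,0): no bracket -> illegal
(1,3): flips 2 -> legal
(1,4): flips 1 -> legal
(2,1): no bracket -> illegal
(3,5): flips 1 -> legal
(4,3): flips 1 -> legal
(4,4): flips 1 -> legal
(5,4): no bracket -> illegal
(5,5): no bracket -> illegal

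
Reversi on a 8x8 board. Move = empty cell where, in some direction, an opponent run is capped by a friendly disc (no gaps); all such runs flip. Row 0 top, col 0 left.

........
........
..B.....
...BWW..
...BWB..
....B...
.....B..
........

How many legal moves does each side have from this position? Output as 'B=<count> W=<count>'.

-- B to move --
(2,3): flips 1 -> legal
(2,4): flips 2 -> legal
(2,5): flips 2 -> legal
(2,6): no bracket -> illegal
(3,6): flips 2 -> legal
(4,6): no bracket -> illegal
(5,3): no bracket -> illegal
(5,5): flips 1 -> legal
B mobility = 5
-- W to move --
(1,1): flips 2 -> legal
(1,2): no bracket -> illegal
(1,3): no bracket -> illegal
(2,1): no bracket -> illegal
(2,3): no bracket -> illegal
(2,4): no bracket -> illegal
(3,1): no bracket -> illegal
(3,2): flips 1 -> legal
(3,6): no bracket -> illegal
(4,2): flips 1 -> legal
(4,6): flips 1 -> legal
(5,2): flips 1 -> legal
(5,3): no bracket -> illegal
(5,5): flips 1 -> legal
(5,6): flips 1 -> legal
(6,3): no bracket -> illegal
(6,4): flips 1 -> legal
(6,6): no bracket -> illegal
(7,4): no bracket -> illegal
(7,5): no bracket -> illegal
(7,6): no bracket -> illegal
W mobility = 8

Answer: B=5 W=8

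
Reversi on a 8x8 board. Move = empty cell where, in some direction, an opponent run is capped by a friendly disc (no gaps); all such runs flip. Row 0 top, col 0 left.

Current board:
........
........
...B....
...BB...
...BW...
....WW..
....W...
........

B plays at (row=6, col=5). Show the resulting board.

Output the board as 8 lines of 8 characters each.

Place B at (6,5); scan 8 dirs for brackets.
Dir NW: opp run (5,4) capped by B -> flip
Dir N: opp run (5,5), next='.' -> no flip
Dir NE: first cell '.' (not opp) -> no flip
Dir W: opp run (6,4), next='.' -> no flip
Dir E: first cell '.' (not opp) -> no flip
Dir SW: first cell '.' (not opp) -> no flip
Dir S: first cell '.' (not opp) -> no flip
Dir SE: first cell '.' (not opp) -> no flip
All flips: (5,4)

Answer: ........
........
...B....
...BB...
...BW...
....BW..
....WB..
........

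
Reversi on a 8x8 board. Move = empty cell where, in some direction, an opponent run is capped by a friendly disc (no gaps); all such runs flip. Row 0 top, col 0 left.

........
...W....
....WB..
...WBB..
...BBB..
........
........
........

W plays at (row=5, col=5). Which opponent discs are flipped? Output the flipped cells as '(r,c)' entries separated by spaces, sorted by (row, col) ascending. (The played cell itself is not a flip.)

Dir NW: opp run (4,4) capped by W -> flip
Dir N: opp run (4,5) (3,5) (2,5), next='.' -> no flip
Dir NE: first cell '.' (not opp) -> no flip
Dir W: first cell '.' (not opp) -> no flip
Dir E: first cell '.' (not opp) -> no flip
Dir SW: first cell '.' (not opp) -> no flip
Dir S: first cell '.' (not opp) -> no flip
Dir SE: first cell '.' (not opp) -> no flip

Answer: (4,4)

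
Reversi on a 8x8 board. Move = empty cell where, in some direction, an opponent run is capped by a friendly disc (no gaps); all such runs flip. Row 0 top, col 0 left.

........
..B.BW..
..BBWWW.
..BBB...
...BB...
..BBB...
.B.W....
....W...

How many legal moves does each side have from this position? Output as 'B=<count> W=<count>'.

Answer: B=6 W=9

Derivation:
-- B to move --
(0,4): no bracket -> illegal
(0,5): no bracket -> illegal
(0,6): flips 2 -> legal
(1,3): no bracket -> illegal
(1,6): flips 2 -> legal
(1,7): no bracket -> illegal
(2,7): flips 3 -> legal
(3,5): no bracket -> illegal
(3,6): flips 1 -> legal
(3,7): no bracket -> illegal
(6,2): no bracket -> illegal
(6,4): no bracket -> illegal
(6,5): no bracket -> illegal
(7,2): flips 1 -> legal
(7,3): flips 1 -> legal
(7,5): no bracket -> illegal
B mobility = 6
-- W to move --
(0,1): no bracket -> illegal
(0,2): no bracket -> illegal
(0,3): flips 1 -> legal
(0,4): flips 1 -> legal
(0,5): no bracket -> illegal
(1,1): no bracket -> illegal
(1,3): flips 5 -> legal
(2,1): flips 2 -> legal
(3,1): no bracket -> illegal
(3,5): no bracket -> illegal
(4,1): flips 1 -> legal
(4,2): flips 1 -> legal
(4,5): flips 1 -> legal
(5,0): no bracket -> illegal
(5,1): no bracket -> illegal
(5,5): no bracket -> illegal
(6,0): no bracket -> illegal
(6,2): no bracket -> illegal
(6,4): flips 3 -> legal
(6,5): no bracket -> illegal
(7,0): flips 4 -> legal
(7,1): no bracket -> illegal
(7,2): no bracket -> illegal
W mobility = 9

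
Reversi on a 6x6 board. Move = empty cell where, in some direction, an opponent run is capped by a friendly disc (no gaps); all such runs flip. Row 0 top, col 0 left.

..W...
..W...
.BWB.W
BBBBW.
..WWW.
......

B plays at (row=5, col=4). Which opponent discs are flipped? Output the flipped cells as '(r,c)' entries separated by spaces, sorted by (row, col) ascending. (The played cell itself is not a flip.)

Answer: (4,3)

Derivation:
Dir NW: opp run (4,3) capped by B -> flip
Dir N: opp run (4,4) (3,4), next='.' -> no flip
Dir NE: first cell '.' (not opp) -> no flip
Dir W: first cell '.' (not opp) -> no flip
Dir E: first cell '.' (not opp) -> no flip
Dir SW: edge -> no flip
Dir S: edge -> no flip
Dir SE: edge -> no flip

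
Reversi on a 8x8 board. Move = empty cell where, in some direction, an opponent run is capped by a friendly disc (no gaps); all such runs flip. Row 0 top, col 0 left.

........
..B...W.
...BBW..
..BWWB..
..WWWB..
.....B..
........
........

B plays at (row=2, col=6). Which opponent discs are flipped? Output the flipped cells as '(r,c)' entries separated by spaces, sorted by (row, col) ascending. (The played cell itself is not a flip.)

Dir NW: first cell '.' (not opp) -> no flip
Dir N: opp run (1,6), next='.' -> no flip
Dir NE: first cell '.' (not opp) -> no flip
Dir W: opp run (2,5) capped by B -> flip
Dir E: first cell '.' (not opp) -> no flip
Dir SW: first cell 'B' (not opp) -> no flip
Dir S: first cell '.' (not opp) -> no flip
Dir SE: first cell '.' (not opp) -> no flip

Answer: (2,5)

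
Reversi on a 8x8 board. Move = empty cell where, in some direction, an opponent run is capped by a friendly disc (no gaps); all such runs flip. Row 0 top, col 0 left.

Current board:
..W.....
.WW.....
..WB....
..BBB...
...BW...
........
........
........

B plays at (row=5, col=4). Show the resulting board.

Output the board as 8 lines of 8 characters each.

Answer: ..W.....
.WW.....
..WB....
..BBB...
...BB...
....B...
........
........

Derivation:
Place B at (5,4); scan 8 dirs for brackets.
Dir NW: first cell 'B' (not opp) -> no flip
Dir N: opp run (4,4) capped by B -> flip
Dir NE: first cell '.' (not opp) -> no flip
Dir W: first cell '.' (not opp) -> no flip
Dir E: first cell '.' (not opp) -> no flip
Dir SW: first cell '.' (not opp) -> no flip
Dir S: first cell '.' (not opp) -> no flip
Dir SE: first cell '.' (not opp) -> no flip
All flips: (4,4)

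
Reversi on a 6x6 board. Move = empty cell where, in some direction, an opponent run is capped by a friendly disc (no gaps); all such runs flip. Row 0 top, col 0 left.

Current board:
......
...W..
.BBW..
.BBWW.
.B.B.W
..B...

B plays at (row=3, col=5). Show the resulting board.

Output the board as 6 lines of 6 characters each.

Answer: ......
...W..
.BBW..
.BBBBB
.B.B.W
..B...

Derivation:
Place B at (3,5); scan 8 dirs for brackets.
Dir NW: first cell '.' (not opp) -> no flip
Dir N: first cell '.' (not opp) -> no flip
Dir NE: edge -> no flip
Dir W: opp run (3,4) (3,3) capped by B -> flip
Dir E: edge -> no flip
Dir SW: first cell '.' (not opp) -> no flip
Dir S: opp run (4,5), next='.' -> no flip
Dir SE: edge -> no flip
All flips: (3,3) (3,4)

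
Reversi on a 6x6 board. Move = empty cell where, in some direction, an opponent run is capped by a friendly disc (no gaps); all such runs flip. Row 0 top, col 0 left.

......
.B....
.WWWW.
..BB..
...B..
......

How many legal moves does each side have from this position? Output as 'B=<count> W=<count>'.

Answer: B=6 W=7

Derivation:
-- B to move --
(1,0): flips 1 -> legal
(1,2): flips 1 -> legal
(1,3): flips 1 -> legal
(1,4): flips 1 -> legal
(1,5): flips 1 -> legal
(2,0): no bracket -> illegal
(2,5): no bracket -> illegal
(3,0): no bracket -> illegal
(3,1): flips 1 -> legal
(3,4): no bracket -> illegal
(3,5): no bracket -> illegal
B mobility = 6
-- W to move --
(0,0): flips 1 -> legal
(0,1): flips 1 -> legal
(0,2): no bracket -> illegal
(1,0): no bracket -> illegal
(1,2): no bracket -> illegal
(2,0): no bracket -> illegal
(3,1): no bracket -> illegal
(3,4): no bracket -> illegal
(4,1): flips 1 -> legal
(4,2): flips 2 -> legal
(4,4): flips 1 -> legal
(5,2): no bracket -> illegal
(5,3): flips 2 -> legal
(5,4): flips 2 -> legal
W mobility = 7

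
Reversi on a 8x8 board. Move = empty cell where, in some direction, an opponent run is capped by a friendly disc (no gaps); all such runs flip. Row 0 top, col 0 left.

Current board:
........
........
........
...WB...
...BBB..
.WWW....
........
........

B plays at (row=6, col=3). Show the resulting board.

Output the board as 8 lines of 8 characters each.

Place B at (6,3); scan 8 dirs for brackets.
Dir NW: opp run (5,2), next='.' -> no flip
Dir N: opp run (5,3) capped by B -> flip
Dir NE: first cell '.' (not opp) -> no flip
Dir W: first cell '.' (not opp) -> no flip
Dir E: first cell '.' (not opp) -> no flip
Dir SW: first cell '.' (not opp) -> no flip
Dir S: first cell '.' (not opp) -> no flip
Dir SE: first cell '.' (not opp) -> no flip
All flips: (5,3)

Answer: ........
........
........
...WB...
...BBB..
.WWB....
...B....
........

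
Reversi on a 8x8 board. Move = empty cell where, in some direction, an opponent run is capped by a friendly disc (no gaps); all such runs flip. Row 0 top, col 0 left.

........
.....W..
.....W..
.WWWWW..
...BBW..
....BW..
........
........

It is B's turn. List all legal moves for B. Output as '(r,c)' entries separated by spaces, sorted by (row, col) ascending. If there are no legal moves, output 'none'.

Answer: (1,6) (2,1) (2,2) (2,3) (2,4) (2,6) (3,6) (4,6) (5,6) (6,6)

Derivation:
(0,4): no bracket -> illegal
(0,5): no bracket -> illegal
(0,6): no bracket -> illegal
(1,4): no bracket -> illegal
(1,6): flips 2 -> legal
(2,0): no bracket -> illegal
(2,1): flips 1 -> legal
(2,2): flips 1 -> legal
(2,3): flips 1 -> legal
(2,4): flips 1 -> legal
(2,6): flips 1 -> legal
(3,0): no bracket -> illegal
(3,6): flips 1 -> legal
(4,0): no bracket -> illegal
(4,1): no bracket -> illegal
(4,2): no bracket -> illegal
(4,6): flips 1 -> legal
(5,6): flips 1 -> legal
(6,4): no bracket -> illegal
(6,5): no bracket -> illegal
(6,6): flips 1 -> legal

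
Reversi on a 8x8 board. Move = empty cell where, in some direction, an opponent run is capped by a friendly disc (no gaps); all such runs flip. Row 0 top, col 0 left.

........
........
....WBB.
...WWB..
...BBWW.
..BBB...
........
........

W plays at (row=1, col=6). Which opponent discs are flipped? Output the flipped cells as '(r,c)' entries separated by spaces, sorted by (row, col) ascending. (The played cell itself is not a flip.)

Dir NW: first cell '.' (not opp) -> no flip
Dir N: first cell '.' (not opp) -> no flip
Dir NE: first cell '.' (not opp) -> no flip
Dir W: first cell '.' (not opp) -> no flip
Dir E: first cell '.' (not opp) -> no flip
Dir SW: opp run (2,5) capped by W -> flip
Dir S: opp run (2,6), next='.' -> no flip
Dir SE: first cell '.' (not opp) -> no flip

Answer: (2,5)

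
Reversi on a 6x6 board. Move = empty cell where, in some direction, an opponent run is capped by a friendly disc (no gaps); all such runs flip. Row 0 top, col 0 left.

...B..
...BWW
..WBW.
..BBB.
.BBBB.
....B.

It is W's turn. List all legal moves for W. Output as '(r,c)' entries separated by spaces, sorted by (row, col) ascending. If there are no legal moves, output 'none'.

Answer: (0,2) (0,4) (1,2) (5,0) (5,1) (5,2) (5,5)

Derivation:
(0,2): flips 1 -> legal
(0,4): flips 1 -> legal
(1,2): flips 1 -> legal
(2,1): no bracket -> illegal
(2,5): no bracket -> illegal
(3,0): no bracket -> illegal
(3,1): no bracket -> illegal
(3,5): no bracket -> illegal
(4,0): no bracket -> illegal
(4,5): no bracket -> illegal
(5,0): flips 3 -> legal
(5,1): flips 2 -> legal
(5,2): flips 2 -> legal
(5,3): no bracket -> illegal
(5,5): flips 2 -> legal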